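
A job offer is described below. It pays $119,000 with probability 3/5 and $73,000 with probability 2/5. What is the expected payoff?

EV = 3/5 × 119000 + 2/5 × 73000 = 71400 + 29200 = 100600

$100,600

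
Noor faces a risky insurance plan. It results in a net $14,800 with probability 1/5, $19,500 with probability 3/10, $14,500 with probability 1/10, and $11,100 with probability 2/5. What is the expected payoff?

EV = 1/5 × 14800 + 3/10 × 19500 + 1/10 × 14500 + 2/5 × 11100 = 2960 + 5850 + 1450 + 4440 = 14700

$14,700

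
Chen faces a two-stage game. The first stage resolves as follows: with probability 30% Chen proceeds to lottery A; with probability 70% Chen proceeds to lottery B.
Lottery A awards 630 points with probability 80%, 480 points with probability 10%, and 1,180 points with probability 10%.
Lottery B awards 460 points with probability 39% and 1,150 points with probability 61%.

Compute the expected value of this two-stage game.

EV(A) = 0.8 × 630 + 0.1 × 480 + 0.1 × 1180 = 504 + 48 + 118 = 670
EV(B) = 0.39 × 460 + 0.61 × 1150 = 179.4 + 701.5 = 880.9
Overall = 0.3 × 670 + 0.7 × 880.9 = 201 + 616.63 = 817.63

817.63 points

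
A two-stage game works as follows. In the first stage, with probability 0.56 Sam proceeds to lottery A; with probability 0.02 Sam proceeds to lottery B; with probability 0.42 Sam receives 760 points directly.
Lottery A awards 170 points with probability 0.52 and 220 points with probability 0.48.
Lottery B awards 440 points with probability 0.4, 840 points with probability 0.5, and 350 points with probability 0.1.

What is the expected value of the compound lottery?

EV(A) = 0.52 × 170 + 0.48 × 220 = 88.4 + 105.6 = 194
EV(B) = 0.4 × 440 + 0.5 × 840 + 0.1 × 350 = 176 + 420 + 35 = 631
Branch C: 760 (certain)
Overall = 0.56 × 194 + 0.02 × 631 + 0.42 × 760 = 108.64 + 12.62 + 319.2 = 440.46

440.46 points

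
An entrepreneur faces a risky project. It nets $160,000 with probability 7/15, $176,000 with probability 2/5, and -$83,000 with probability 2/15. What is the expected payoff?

EV = 7/15 × 160000 + 2/5 × 176000 + 2/15 × (-83000) = 74666.6667 + 70400 − 11066.6667 = 134000

$134,000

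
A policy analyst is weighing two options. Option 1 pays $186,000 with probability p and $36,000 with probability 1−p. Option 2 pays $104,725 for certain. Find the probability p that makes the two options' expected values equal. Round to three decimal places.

p = 0.458

p·186000 + (1−p)·36000 = 104725
150000p + 36000 = 104725
p = (104725 − 36000) / 150000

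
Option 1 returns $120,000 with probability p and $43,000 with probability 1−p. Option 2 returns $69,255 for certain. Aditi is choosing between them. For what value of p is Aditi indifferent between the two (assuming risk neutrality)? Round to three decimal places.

p·120000 + (1−p)·43000 = 69255
77000p + 43000 = 69255
p = (69255 − 43000) / 77000

p = 0.341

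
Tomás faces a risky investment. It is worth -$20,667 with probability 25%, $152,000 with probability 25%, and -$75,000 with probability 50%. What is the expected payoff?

EV = 0.25 × (-20667) + 0.25 × 152000 + 0.5 × (-75000) = -5166.75 + 38000 − 37500 = -4666.75

-$4,666.75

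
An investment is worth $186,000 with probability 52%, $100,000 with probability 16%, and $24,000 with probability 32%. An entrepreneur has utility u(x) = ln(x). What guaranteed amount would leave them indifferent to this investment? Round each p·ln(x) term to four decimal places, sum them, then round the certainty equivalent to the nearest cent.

E[u] = 0.52·ln(186000) + 0.16·ln(100000) + 0.32·ln(24000) = 6.3094 + 1.8421 + 3.2275 = 11.3790
CE = e^11.3790 ≈ 87465.53

$87,465.53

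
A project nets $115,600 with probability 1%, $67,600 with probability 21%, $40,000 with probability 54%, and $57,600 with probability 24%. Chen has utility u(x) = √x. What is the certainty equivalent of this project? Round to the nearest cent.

E[u] = 0.01·√115600 + 0.21·√67600 + 0.54·√40000 + 0.24·√57600 = 0.01·340 + 0.21·260 + 0.54·200 + 0.24·240 = 223.6
CE = (223.6)² = 49996.96

$49,996.96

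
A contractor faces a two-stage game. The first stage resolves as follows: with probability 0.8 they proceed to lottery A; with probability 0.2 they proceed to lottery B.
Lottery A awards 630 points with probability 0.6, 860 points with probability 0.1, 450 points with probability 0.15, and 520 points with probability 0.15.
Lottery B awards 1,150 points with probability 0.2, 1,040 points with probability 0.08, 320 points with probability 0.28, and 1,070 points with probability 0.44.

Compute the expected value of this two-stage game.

662.32 points

EV(A) = 0.6 × 630 + 0.1 × 860 + 0.15 × 450 + 0.15 × 520 = 378 + 86 + 67.5 + 78 = 609.5
EV(B) = 0.2 × 1150 + 0.08 × 1040 + 0.28 × 320 + 0.44 × 1070 = 230 + 83.2 + 89.6 + 470.8 = 873.6
Overall = 0.8 × 609.5 + 0.2 × 873.6 = 487.6 + 174.72 = 662.32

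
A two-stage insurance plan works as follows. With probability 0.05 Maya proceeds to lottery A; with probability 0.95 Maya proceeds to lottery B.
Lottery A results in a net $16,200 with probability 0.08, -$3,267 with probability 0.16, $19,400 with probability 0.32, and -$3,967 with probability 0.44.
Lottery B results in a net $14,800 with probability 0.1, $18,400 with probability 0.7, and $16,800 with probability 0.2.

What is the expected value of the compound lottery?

EV(A) = 0.08 × 16200 + 0.16 × (-3267) + 0.32 × 19400 + 0.44 × (-3967) = 1296 − 522.72 + 6208 − 1745.48 = 5235.8
EV(B) = 0.1 × 14800 + 0.7 × 18400 + 0.2 × 16800 = 1480 + 12880 + 3360 = 17720
Overall = 0.05 × 5235.8 + 0.95 × 17720 = 261.79 + 16834 = 17095.79

$17,095.79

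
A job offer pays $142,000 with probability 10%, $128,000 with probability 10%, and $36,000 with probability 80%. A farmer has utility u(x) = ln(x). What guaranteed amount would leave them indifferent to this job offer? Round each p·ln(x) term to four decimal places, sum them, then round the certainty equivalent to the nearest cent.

E[u] = 0.1·ln(142000) + 0.1·ln(128000) + 0.8·ln(36000) = 1.1864 + 1.1760 + 8.3930 = 10.7554
CE = e^10.7554 ≈ 46882.51

$46,882.51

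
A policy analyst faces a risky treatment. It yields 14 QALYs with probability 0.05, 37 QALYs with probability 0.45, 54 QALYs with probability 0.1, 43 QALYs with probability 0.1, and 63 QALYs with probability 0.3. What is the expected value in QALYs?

EV = 0.05 × 14 + 0.45 × 37 + 0.1 × 54 + 0.1 × 43 + 0.3 × 63 = 0.7 + 16.65 + 5.4 + 4.3 + 18.9 = 45.95

45.95 QALYs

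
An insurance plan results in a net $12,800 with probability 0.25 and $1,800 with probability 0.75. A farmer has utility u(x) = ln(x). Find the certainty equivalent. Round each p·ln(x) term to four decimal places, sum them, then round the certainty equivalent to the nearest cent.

E[u] = 0.25·ln(12800) + 0.75·ln(1800) = 2.3643 + 5.6217 = 7.9860
CE = e^7.9860 ≈ 2939.52

$2,939.52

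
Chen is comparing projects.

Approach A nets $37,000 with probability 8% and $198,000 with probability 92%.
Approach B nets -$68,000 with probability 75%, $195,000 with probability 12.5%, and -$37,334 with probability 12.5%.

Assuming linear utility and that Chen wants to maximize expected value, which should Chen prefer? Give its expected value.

Approach A ($185,120)

Approach A = 0.08 × 37000 + 0.92 × 198000 = 2960 + 182160 = 185120
Approach B = 0.75 × (-68000) + 0.125 × 195000 + 0.125 × (-37334) = -51000 + 24375 − 4666.75 = -31291.75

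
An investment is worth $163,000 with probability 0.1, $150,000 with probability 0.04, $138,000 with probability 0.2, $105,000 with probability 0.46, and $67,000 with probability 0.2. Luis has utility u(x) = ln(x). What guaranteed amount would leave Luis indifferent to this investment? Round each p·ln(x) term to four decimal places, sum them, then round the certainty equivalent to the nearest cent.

$107,452.05

E[u] = 0.1·ln(163000) + 0.04·ln(150000) + 0.2·ln(138000) + 0.46·ln(105000) + 0.2·ln(67000) = 1.2002 + 0.4767 + 2.3670 + 5.3184 + 2.2225 = 11.5848
CE = e^11.5848 ≈ 107452.05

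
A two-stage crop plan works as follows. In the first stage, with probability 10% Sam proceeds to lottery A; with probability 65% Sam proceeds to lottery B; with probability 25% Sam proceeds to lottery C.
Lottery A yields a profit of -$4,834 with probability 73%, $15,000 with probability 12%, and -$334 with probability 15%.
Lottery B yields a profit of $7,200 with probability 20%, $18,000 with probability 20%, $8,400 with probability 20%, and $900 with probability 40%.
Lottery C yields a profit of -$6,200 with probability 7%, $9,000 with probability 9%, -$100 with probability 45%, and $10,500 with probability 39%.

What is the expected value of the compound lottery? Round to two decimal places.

EV(A) = 0.73 × (-4834) + 0.12 × 15000 + 0.15 × (-334) = -3528.82 + 1800 − 50.1 = -1778.92
EV(B) = 0.2 × 7200 + 0.2 × 18000 + 0.2 × 8400 + 0.4 × 900 = 1440 + 3600 + 1680 + 360 = 7080
EV(C) = 0.07 × (-6200) + 0.09 × 9000 + 0.45 × (-100) + 0.39 × 10500 = -434 + 810 − 45 + 4095 = 4426
Overall = 0.1 × (-1778.92) + 0.65 × 7080 + 0.25 × 4426 = -177.892 + 4602 + 1106.5 = 5530.608

$5,530.61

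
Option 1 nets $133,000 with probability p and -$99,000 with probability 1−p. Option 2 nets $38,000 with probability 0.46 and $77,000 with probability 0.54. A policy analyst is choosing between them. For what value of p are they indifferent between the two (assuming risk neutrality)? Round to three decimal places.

p = 0.681

EV(Option 2) = 0.46 × 38000 + 0.54 × 77000 = 17480 + 41580 = 59060
p·133000 + (1−p)·(-99000) = 59060
232000p − 99000 = 59060
p = (59060 + 99000) / 232000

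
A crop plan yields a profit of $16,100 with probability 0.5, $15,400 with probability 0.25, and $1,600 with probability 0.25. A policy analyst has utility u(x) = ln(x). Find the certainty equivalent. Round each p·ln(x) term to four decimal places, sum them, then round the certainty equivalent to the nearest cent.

E[u] = 0.5·ln(16100) + 0.25·ln(15400) + 0.25·ln(1600) = 4.8433 + 2.4105 + 1.8444 = 9.0982
CE = e^9.0982 ≈ 8939.19

$8,939.19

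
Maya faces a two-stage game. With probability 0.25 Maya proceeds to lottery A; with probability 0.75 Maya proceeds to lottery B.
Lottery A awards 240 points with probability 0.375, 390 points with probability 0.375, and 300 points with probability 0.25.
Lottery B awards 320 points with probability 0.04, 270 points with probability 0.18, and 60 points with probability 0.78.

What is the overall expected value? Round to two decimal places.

158.96 points

EV(A) = 0.375 × 240 + 0.375 × 390 + 0.25 × 300 = 90 + 146.25 + 75 = 311.25
EV(B) = 0.04 × 320 + 0.18 × 270 + 0.78 × 60 = 12.8 + 48.6 + 46.8 = 108.2
Overall = 0.25 × 311.25 + 0.75 × 108.2 = 77.8125 + 81.15 = 158.9625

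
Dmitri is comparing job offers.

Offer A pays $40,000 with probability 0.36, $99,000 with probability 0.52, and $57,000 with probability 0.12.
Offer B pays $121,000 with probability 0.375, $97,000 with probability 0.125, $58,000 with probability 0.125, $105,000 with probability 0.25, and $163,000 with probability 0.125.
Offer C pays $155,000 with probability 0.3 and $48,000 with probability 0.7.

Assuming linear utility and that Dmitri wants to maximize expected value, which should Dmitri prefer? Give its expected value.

Offer B ($111,375)

Offer A = 0.36 × 40000 + 0.52 × 99000 + 0.12 × 57000 = 14400 + 51480 + 6840 = 72720
Offer B = 0.375 × 121000 + 0.125 × 97000 + 0.125 × 58000 + 0.25 × 105000 + 0.125 × 163000 = 45375 + 12125 + 7250 + 26250 + 20375 = 111375
Offer C = 0.3 × 155000 + 0.7 × 48000 = 46500 + 33600 = 80100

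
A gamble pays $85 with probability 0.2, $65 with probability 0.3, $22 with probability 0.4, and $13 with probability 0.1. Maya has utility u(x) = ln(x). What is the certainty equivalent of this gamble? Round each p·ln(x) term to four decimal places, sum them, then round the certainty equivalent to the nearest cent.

$37.85

E[u] = 0.2·ln(85) + 0.3·ln(65) + 0.4·ln(22) + 0.1·ln(13) = 0.8885 + 1.2523 + 1.2364 + 0.2565 = 3.6337
CE = e^3.6337 ≈ 37.85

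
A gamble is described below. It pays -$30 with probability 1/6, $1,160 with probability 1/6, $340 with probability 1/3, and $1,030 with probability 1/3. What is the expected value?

EV = 1/6 × (-30) + 1/6 × 1160 + 1/3 × 340 + 1/3 × 1030 = -5 + 193.3333 + 113.3333 + 343.3333 = 645

$645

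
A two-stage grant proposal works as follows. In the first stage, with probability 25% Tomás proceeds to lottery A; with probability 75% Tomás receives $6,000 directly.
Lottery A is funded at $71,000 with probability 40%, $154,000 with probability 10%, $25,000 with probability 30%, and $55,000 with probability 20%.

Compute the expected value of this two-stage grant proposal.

$20,075

EV(A) = 0.4 × 71000 + 0.1 × 154000 + 0.3 × 25000 + 0.2 × 55000 = 28400 + 15400 + 7500 + 11000 = 62300
Branch B: 6000 (certain)
Overall = 0.25 × 62300 + 0.75 × 6000 = 15575 + 4500 = 20075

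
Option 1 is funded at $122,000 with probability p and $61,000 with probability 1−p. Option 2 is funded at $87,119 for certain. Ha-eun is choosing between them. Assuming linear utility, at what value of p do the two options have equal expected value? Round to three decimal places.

p·122000 + (1−p)·61000 = 87119
61000p + 61000 = 87119
p = (87119 − 61000) / 61000

p = 0.428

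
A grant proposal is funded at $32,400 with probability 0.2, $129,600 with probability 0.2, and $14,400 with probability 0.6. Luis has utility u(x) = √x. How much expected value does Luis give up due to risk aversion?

$8,640

E[u] = 0.2·√32400 + 0.2·√129600 + 0.6·√14400 = 0.2·180 + 0.2·360 + 0.6·120 = 180
CE = (180)² = 32400
Risk premium = EV − CE = 41040 − 32400 = 8640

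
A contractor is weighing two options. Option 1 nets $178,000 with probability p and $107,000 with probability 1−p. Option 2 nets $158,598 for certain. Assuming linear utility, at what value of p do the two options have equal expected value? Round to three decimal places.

p·178000 + (1−p)·107000 = 158598
71000p + 107000 = 158598
p = (158598 − 107000) / 71000

p = 0.727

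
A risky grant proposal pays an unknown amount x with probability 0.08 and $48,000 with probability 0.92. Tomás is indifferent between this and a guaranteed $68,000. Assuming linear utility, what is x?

0.08·x + 0.92·48000 = 68000
0.08·x = 68000 − 44160 = 23840
x = 23840 / 0.08 = 298000

x = $298,000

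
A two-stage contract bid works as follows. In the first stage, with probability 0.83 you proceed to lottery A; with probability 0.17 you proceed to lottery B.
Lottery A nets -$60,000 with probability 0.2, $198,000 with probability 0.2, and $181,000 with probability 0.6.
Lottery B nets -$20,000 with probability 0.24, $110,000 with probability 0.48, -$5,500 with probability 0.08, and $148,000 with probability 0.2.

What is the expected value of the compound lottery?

$126,163.20

EV(A) = 0.2 × (-60000) + 0.2 × 198000 + 0.6 × 181000 = -12000 + 39600 + 108600 = 136200
EV(B) = 0.24 × (-20000) + 0.48 × 110000 + 0.08 × (-5500) + 0.2 × 148000 = -4800 + 52800 − 440 + 29600 = 77160
Overall = 0.83 × 136200 + 0.17 × 77160 = 113046 + 13117.2 = 126163.2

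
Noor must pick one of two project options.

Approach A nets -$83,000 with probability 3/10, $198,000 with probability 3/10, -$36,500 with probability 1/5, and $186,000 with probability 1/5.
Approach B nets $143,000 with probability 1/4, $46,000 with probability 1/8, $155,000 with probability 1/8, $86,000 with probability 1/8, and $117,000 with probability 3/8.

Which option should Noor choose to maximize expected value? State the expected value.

Approach B ($115,500)

Approach A = 3/10 × (-83000) + 3/10 × 198000 + 1/5 × (-36500) + 1/5 × 186000 = -24900 + 59400 − 7300 + 37200 = 64400
Approach B = 1/4 × 143000 + 1/8 × 46000 + 1/8 × 155000 + 1/8 × 86000 + 3/8 × 117000 = 35750 + 5750 + 19375 + 10750 + 43875 = 115500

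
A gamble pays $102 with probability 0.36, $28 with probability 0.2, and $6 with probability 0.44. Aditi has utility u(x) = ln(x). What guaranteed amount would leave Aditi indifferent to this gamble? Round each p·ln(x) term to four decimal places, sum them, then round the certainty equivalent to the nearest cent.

$22.64

E[u] = 0.36·ln(102) + 0.2·ln(28) + 0.44·ln(6) = 1.6650 + 0.6664 + 0.7884 = 3.1198
CE = e^3.1198 ≈ 22.64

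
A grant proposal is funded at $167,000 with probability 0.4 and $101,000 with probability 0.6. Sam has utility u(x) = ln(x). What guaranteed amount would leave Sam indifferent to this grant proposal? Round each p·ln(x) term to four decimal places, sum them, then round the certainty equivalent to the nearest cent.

E[u] = 0.4·ln(167000) + 0.6·ln(101000) = 4.8103 + 6.9137 = 11.7240
CE = e^11.7240 ≈ 123500.44

$123,500.44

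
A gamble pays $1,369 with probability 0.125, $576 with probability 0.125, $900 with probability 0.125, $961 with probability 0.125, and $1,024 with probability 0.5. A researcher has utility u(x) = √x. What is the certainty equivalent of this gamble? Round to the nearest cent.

E[u] = 0.125·√1369 + 0.125·√576 + 0.125·√900 + 0.125·√961 + 0.5·√1024 = 0.125·37 + 0.125·24 + 0.125·30 + 0.125·31 + 0.5·32 = 31.25
CE = (31.25)² = 976.5625

$976.56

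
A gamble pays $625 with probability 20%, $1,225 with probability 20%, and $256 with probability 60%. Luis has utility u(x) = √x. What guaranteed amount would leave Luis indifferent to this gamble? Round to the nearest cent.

E[u] = 0.2·√625 + 0.2·√1225 + 0.6·√256 = 0.2·25 + 0.2·35 + 0.6·16 = 21.6
CE = (21.6)² = 466.56

$466.56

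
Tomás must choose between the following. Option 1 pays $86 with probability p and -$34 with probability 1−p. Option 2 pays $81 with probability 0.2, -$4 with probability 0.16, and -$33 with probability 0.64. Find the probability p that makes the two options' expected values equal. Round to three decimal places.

p = 0.237

EV(Option 2) = 0.2 × 81 + 0.16 × (-4) + 0.64 × (-33) = 16.2 − 0.64 − 21.12 = -5.56
p·86 + (1−p)·(-34) = -5.56
120p − 34 = -5.56
p = (-5.56 + 34) / 120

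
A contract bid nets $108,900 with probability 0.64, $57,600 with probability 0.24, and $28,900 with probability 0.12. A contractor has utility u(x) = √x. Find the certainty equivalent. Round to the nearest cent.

E[u] = 0.64·√108900 + 0.24·√57600 + 0.12·√28900 = 0.64·330 + 0.24·240 + 0.12·170 = 289.2
CE = (289.2)² = 83636.64

$83,636.64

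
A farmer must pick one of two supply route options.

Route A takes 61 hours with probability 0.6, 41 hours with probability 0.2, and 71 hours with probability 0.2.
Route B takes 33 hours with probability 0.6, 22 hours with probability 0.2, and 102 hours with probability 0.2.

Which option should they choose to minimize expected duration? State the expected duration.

Route B (44.6 hours)

Route A = 0.6 × 61 + 0.2 × 41 + 0.2 × 71 = 36.6 + 8.2 + 14.2 = 59
Route B = 0.6 × 33 + 0.2 × 22 + 0.2 × 102 = 19.8 + 4.4 + 20.4 = 44.6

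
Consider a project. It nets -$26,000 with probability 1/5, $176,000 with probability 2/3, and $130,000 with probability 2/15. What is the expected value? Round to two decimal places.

EV = 1/5 × (-26000) + 2/3 × 176000 + 2/15 × 130000 = -5200 + 117333.3333 + 17333.3333 = 129466.6667

$129,466.67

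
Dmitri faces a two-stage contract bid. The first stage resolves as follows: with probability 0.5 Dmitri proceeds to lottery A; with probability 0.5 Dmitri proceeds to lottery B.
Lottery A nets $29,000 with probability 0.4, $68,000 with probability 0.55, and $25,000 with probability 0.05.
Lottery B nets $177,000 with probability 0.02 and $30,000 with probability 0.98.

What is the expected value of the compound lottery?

EV(A) = 0.4 × 29000 + 0.55 × 68000 + 0.05 × 25000 = 11600 + 37400 + 1250 = 50250
EV(B) = 0.02 × 177000 + 0.98 × 30000 = 3540 + 29400 = 32940
Overall = 0.5 × 50250 + 0.5 × 32940 = 25125 + 16470 = 41595

$41,595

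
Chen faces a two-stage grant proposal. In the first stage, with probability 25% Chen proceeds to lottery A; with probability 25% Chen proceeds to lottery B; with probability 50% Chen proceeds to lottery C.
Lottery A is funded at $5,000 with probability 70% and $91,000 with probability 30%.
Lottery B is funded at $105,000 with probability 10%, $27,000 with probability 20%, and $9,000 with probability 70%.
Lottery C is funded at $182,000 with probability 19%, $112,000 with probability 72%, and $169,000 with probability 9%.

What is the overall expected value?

EV(A) = 0.7 × 5000 + 0.3 × 91000 = 3500 + 27300 = 30800
EV(B) = 0.1 × 105000 + 0.2 × 27000 + 0.7 × 9000 = 10500 + 5400 + 6300 = 22200
EV(C) = 0.19 × 182000 + 0.72 × 112000 + 0.09 × 169000 = 34580 + 80640 + 15210 = 130430
Overall = 0.25 × 30800 + 0.25 × 22200 + 0.5 × 130430 = 7700 + 5550 + 65215 = 78465

$78,465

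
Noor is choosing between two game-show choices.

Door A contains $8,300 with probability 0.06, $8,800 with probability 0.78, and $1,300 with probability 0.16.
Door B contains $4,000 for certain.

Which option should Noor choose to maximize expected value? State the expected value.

Door A = 0.06 × 8300 + 0.78 × 8800 + 0.16 × 1300 = 498 + 6864 + 208 = 7570
Door B: 4000 (certain)

Door A ($7,570)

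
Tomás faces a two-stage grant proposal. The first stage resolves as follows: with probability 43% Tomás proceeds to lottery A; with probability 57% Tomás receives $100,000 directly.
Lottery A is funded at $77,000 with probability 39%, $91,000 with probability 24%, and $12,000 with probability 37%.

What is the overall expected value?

EV(A) = 0.39 × 77000 + 0.24 × 91000 + 0.37 × 12000 = 30030 + 21840 + 4440 = 56310
Branch B: 100000 (certain)
Overall = 0.43 × 56310 + 0.57 × 100000 = 24213.3 + 57000 = 81213.3

$81,213.30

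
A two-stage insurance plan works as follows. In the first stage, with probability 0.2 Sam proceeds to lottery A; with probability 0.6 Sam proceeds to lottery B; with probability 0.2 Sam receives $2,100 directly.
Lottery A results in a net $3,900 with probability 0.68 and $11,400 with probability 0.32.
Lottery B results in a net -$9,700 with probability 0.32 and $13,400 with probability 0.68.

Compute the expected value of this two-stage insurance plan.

$5,284.80

EV(A) = 0.68 × 3900 + 0.32 × 11400 = 2652 + 3648 = 6300
EV(B) = 0.32 × (-9700) + 0.68 × 13400 = -3104 + 9112 = 6008
Branch C: 2100 (certain)
Overall = 0.2 × 6300 + 0.6 × 6008 + 0.2 × 2100 = 1260 + 3604.8 + 420 = 5284.8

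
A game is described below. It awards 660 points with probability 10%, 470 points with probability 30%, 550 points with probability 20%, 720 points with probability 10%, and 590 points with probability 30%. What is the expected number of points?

EV = 0.1 × 660 + 0.3 × 470 + 0.2 × 550 + 0.1 × 720 + 0.3 × 590 = 66 + 141 + 110 + 72 + 177 = 566

566 points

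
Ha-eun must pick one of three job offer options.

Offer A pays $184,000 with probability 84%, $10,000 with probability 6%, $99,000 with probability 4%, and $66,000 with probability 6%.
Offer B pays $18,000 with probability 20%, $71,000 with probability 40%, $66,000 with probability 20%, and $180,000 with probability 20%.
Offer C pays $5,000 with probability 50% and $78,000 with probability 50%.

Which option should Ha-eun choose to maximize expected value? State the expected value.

Offer A ($163,080)

Offer A = 0.84 × 184000 + 0.06 × 10000 + 0.04 × 99000 + 0.06 × 66000 = 154560 + 600 + 3960 + 3960 = 163080
Offer B = 0.2 × 18000 + 0.4 × 71000 + 0.2 × 66000 + 0.2 × 180000 = 3600 + 28400 + 13200 + 36000 = 81200
Offer C = 0.5 × 5000 + 0.5 × 78000 = 2500 + 39000 = 41500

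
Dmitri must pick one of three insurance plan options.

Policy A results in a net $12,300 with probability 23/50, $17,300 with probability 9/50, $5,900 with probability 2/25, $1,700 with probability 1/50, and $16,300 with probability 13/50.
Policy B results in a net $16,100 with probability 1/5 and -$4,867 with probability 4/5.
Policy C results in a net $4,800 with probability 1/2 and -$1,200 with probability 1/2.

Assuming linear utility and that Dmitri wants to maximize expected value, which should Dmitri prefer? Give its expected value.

Policy A = 23/50 × 12300 + 9/50 × 17300 + 2/25 × 5900 + 1/50 × 1700 + 13/50 × 16300 = 5658 + 3114 + 472 + 34 + 4238 = 13516
Policy B = 1/5 × 16100 + 4/5 × (-4867) = 3220 − 3893.6 = -673.6
Policy C = 1/2 × 4800 + 1/2 × (-1200) = 2400 − 600 = 1800

Policy A ($13,516)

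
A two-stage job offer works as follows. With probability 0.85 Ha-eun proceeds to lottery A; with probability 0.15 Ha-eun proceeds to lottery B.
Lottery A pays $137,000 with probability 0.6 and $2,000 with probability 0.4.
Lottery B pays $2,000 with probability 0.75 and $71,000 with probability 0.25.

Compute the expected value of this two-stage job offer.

$73,437.50

EV(A) = 0.6 × 137000 + 0.4 × 2000 = 82200 + 800 = 83000
EV(B) = 0.75 × 2000 + 0.25 × 71000 = 1500 + 17750 = 19250
Overall = 0.85 × 83000 + 0.15 × 19250 = 70550 + 2887.5 = 73437.5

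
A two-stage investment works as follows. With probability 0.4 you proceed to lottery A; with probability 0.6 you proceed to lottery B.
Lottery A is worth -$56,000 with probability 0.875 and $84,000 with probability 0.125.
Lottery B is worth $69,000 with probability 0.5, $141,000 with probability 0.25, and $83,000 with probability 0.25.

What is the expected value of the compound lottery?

$38,900

EV(A) = 0.875 × (-56000) + 0.125 × 84000 = -49000 + 10500 = -38500
EV(B) = 0.5 × 69000 + 0.25 × 141000 + 0.25 × 83000 = 34500 + 35250 + 20750 = 90500
Overall = 0.4 × (-38500) + 0.6 × 90500 = -15400 + 54300 = 38900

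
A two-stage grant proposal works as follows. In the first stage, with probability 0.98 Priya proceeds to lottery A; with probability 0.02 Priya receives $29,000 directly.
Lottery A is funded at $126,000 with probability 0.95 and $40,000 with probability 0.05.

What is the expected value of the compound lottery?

EV(A) = 0.95 × 126000 + 0.05 × 40000 = 119700 + 2000 = 121700
Branch B: 29000 (certain)
Overall = 0.98 × 121700 + 0.02 × 29000 = 119266 + 580 = 119846

$119,846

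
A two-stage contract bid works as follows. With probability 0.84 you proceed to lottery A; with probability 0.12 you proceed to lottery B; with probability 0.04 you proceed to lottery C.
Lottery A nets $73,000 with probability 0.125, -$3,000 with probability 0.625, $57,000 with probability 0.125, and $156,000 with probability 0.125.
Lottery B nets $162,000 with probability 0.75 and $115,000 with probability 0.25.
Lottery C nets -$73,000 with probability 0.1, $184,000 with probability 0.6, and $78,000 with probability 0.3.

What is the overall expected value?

EV(A) = 0.125 × 73000 + 0.625 × (-3000) + 0.125 × 57000 + 0.125 × 156000 = 9125 − 1875 + 7125 + 19500 = 33875
EV(B) = 0.75 × 162000 + 0.25 × 115000 = 121500 + 28750 = 150250
EV(C) = 0.1 × (-73000) + 0.6 × 184000 + 0.3 × 78000 = -7300 + 110400 + 23400 = 126500
Overall = 0.84 × 33875 + 0.12 × 150250 + 0.04 × 126500 = 28455 + 18030 + 5060 = 51545

$51,545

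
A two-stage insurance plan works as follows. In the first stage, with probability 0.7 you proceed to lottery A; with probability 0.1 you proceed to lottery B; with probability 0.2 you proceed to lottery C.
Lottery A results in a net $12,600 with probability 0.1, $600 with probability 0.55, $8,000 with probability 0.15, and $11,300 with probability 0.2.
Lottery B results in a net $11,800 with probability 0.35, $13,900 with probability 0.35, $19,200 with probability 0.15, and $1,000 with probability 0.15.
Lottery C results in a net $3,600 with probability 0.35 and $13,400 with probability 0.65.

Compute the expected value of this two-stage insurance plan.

EV(A) = 0.1 × 12600 + 0.55 × 600 + 0.15 × 8000 + 0.2 × 11300 = 1260 + 330 + 1200 + 2260 = 5050
EV(B) = 0.35 × 11800 + 0.35 × 13900 + 0.15 × 19200 + 0.15 × 1000 = 4130 + 4865 + 2880 + 150 = 12025
EV(C) = 0.35 × 3600 + 0.65 × 13400 = 1260 + 8710 = 9970
Overall = 0.7 × 5050 + 0.1 × 12025 + 0.2 × 9970 = 3535 + 1202.5 + 1994 = 6731.5

$6,731.50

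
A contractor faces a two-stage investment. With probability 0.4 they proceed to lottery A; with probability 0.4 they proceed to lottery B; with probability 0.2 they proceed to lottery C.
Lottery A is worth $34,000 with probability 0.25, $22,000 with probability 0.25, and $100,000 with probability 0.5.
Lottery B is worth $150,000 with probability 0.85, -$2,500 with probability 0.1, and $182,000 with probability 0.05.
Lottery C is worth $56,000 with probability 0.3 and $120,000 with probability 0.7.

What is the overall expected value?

$100,300

EV(A) = 0.25 × 34000 + 0.25 × 22000 + 0.5 × 100000 = 8500 + 5500 + 50000 = 64000
EV(B) = 0.85 × 150000 + 0.1 × (-2500) + 0.05 × 182000 = 127500 − 250 + 9100 = 136350
EV(C) = 0.3 × 56000 + 0.7 × 120000 = 16800 + 84000 = 100800
Overall = 0.4 × 64000 + 0.4 × 136350 + 0.2 × 100800 = 25600 + 54540 + 20160 = 100300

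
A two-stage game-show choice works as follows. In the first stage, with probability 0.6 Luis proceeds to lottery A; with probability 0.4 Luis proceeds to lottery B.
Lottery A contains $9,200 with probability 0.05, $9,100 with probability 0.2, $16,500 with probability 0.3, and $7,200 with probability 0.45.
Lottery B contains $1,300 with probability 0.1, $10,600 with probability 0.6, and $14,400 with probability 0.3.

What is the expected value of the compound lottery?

EV(A) = 0.05 × 9200 + 0.2 × 9100 + 0.3 × 16500 + 0.45 × 7200 = 460 + 1820 + 4950 + 3240 = 10470
EV(B) = 0.1 × 1300 + 0.6 × 10600 + 0.3 × 14400 = 130 + 6360 + 4320 = 10810
Overall = 0.6 × 10470 + 0.4 × 10810 = 6282 + 4324 = 10606

$10,606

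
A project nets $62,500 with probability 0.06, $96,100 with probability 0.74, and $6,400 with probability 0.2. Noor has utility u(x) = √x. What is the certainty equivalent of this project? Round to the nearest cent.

$67,808.16

E[u] = 0.06·√62500 + 0.74·√96100 + 0.2·√6400 = 0.06·250 + 0.74·310 + 0.2·80 = 260.4
CE = (260.4)² = 67808.16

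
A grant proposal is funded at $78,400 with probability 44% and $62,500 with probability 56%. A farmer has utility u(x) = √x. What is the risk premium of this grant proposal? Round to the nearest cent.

$221.76

E[u] = 0.44·√78400 + 0.56·√62500 = 0.44·280 + 0.56·250 = 263.2
CE = (263.2)² = 69274.24
Risk premium = EV − CE = 69496 − 69274.24 = 221.76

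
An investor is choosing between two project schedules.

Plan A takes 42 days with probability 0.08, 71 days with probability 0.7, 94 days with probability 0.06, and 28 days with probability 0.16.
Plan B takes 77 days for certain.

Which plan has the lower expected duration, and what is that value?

Plan A = 0.08 × 42 + 0.7 × 71 + 0.06 × 94 + 0.16 × 28 = 3.36 + 49.7 + 5.64 + 4.48 = 63.18
Plan B: 77 (certain)

Plan A (63.18 days)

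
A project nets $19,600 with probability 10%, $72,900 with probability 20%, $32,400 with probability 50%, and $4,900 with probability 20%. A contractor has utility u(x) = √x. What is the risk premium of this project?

E[u] = 0.1·√19600 + 0.2·√72900 + 0.5·√32400 + 0.2·√4900 = 0.1·140 + 0.2·270 + 0.5·180 + 0.2·70 = 172
CE = (172)² = 29584
Risk premium = EV − CE = 33720 − 29584 = 4136

$4,136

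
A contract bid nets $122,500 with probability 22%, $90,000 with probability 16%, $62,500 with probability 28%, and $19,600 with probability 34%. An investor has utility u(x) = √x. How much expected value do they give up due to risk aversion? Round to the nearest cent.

$6,659.24

E[u] = 0.22·√122500 + 0.16·√90000 + 0.28·√62500 + 0.34·√19600 = 0.22·350 + 0.16·300 + 0.28·250 + 0.34·140 = 242.6
CE = (242.6)² = 58854.76
Risk premium = EV − CE = 65514 − 58854.76 = 6659.24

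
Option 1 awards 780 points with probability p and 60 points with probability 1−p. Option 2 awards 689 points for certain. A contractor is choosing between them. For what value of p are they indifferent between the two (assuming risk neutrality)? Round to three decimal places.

p = 0.874

p·780 + (1−p)·60 = 689
720p + 60 = 689
p = (689 − 60) / 720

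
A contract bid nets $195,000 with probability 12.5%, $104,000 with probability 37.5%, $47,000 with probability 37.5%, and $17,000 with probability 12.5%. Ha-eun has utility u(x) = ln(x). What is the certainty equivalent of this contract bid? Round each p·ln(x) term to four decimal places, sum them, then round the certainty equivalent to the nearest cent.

E[u] = 0.125·ln(195000) + 0.375·ln(104000) + 0.375·ln(47000) + 0.125·ln(17000) = 1.5226 + 4.3321 + 4.0342 + 1.2176 = 11.1065
CE = e^11.1065 ≈ 66602.67

$66,602.67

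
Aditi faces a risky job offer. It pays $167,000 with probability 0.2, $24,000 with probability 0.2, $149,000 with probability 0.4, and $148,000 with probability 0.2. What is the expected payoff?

$127,400

EV = 0.2 × 167000 + 0.2 × 24000 + 0.4 × 149000 + 0.2 × 148000 = 33400 + 4800 + 59600 + 29600 = 127400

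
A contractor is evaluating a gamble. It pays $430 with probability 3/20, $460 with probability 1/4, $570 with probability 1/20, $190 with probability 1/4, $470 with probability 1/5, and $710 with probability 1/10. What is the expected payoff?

$420.50

EV = 3/20 × 430 + 1/4 × 460 + 1/20 × 570 + 1/4 × 190 + 1/5 × 470 + 1/10 × 710 = 64.5 + 115 + 28.5 + 47.5 + 94 + 71 = 420.5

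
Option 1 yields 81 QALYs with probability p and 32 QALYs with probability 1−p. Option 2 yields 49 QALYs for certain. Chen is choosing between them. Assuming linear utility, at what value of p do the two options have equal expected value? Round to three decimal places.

p = 0.347

p·81 + (1−p)·32 = 49
49p + 32 = 49
p = (49 − 32) / 49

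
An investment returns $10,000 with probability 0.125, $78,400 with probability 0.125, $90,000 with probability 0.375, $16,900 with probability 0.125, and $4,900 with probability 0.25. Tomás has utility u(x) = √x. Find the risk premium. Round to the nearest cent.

E[u] = 0.125·√10000 + 0.125·√78400 + 0.375·√90000 + 0.125·√16900 + 0.25·√4900 = 0.125·100 + 0.125·280 + 0.375·300 + 0.125·130 + 0.25·70 = 193.75
CE = (193.75)² = 37539.0625
Risk premium = EV − CE = 48137.5 − 37539.0625 = 10598.4375

$10,598.44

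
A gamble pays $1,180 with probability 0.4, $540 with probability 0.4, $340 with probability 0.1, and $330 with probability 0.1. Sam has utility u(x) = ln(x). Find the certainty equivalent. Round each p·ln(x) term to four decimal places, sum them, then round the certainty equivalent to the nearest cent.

$670.95

E[u] = 0.4·ln(1180) + 0.4·ln(540) + 0.1·ln(340) + 0.1·ln(330) = 2.8293 + 2.5166 + 0.5829 + 0.5799 = 6.5087
CE = e^6.5087 ≈ 670.95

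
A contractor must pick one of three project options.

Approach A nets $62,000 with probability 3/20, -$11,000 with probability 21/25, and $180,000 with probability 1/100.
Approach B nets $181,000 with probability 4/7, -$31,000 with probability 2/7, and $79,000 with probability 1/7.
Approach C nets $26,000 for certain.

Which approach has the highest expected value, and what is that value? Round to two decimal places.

Approach A = 3/20 × 62000 + 21/25 × (-11000) + 1/100 × 180000 = 9300 − 9240 + 1800 = 1860
Approach B = 4/7 × 181000 + 2/7 × (-31000) + 1/7 × 79000 = 103428.5714 − 8857.1429 + 11285.7143 = 105857.1429
Approach C: 26000 (certain)

Approach B ($105,857.14)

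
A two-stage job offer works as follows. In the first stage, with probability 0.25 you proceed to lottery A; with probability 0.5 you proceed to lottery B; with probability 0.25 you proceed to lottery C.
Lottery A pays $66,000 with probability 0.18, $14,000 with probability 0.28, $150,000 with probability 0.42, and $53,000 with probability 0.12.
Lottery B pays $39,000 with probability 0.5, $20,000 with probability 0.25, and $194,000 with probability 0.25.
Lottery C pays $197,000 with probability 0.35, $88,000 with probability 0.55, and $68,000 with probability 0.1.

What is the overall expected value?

$88,827.50

EV(A) = 0.18 × 66000 + 0.28 × 14000 + 0.42 × 150000 + 0.12 × 53000 = 11880 + 3920 + 63000 + 6360 = 85160
EV(B) = 0.5 × 39000 + 0.25 × 20000 + 0.25 × 194000 = 19500 + 5000 + 48500 = 73000
EV(C) = 0.35 × 197000 + 0.55 × 88000 + 0.1 × 68000 = 68950 + 48400 + 6800 = 124150
Overall = 0.25 × 85160 + 0.5 × 73000 + 0.25 × 124150 = 21290 + 36500 + 31037.5 = 88827.5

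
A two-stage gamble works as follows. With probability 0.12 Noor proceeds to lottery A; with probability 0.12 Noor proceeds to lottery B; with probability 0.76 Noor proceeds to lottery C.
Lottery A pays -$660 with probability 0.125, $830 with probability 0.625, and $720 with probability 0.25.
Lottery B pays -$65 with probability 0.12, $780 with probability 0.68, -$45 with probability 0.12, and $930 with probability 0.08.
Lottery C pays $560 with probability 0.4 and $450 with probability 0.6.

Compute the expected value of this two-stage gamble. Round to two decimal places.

$520.38

EV(A) = 0.125 × (-660) + 0.625 × 830 + 0.25 × 720 = -82.5 + 518.75 + 180 = 616.25
EV(B) = 0.12 × (-65) + 0.68 × 780 + 0.12 × (-45) + 0.08 × 930 = -7.8 + 530.4 − 5.4 + 74.4 = 591.6
EV(C) = 0.4 × 560 + 0.6 × 450 = 224 + 270 = 494
Overall = 0.12 × 616.25 + 0.12 × 591.6 + 0.76 × 494 = 73.95 + 70.992 + 375.44 = 520.382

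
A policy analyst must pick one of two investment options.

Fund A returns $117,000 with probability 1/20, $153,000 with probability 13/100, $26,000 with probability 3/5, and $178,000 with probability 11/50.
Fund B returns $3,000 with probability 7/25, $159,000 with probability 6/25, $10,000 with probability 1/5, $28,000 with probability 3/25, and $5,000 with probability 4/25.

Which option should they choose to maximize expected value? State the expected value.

Fund A ($80,500)

Fund A = 1/20 × 117000 + 13/100 × 153000 + 3/5 × 26000 + 11/50 × 178000 = 5850 + 19890 + 15600 + 39160 = 80500
Fund B = 7/25 × 3000 + 6/25 × 159000 + 1/5 × 10000 + 3/25 × 28000 + 4/25 × 5000 = 840 + 38160 + 2000 + 3360 + 800 = 45160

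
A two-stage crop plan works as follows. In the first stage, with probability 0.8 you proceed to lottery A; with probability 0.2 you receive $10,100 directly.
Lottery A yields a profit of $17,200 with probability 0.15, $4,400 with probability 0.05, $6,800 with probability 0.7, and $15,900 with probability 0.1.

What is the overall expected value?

EV(A) = 0.15 × 17200 + 0.05 × 4400 + 0.7 × 6800 + 0.1 × 15900 = 2580 + 220 + 4760 + 1590 = 9150
Branch B: 10100 (certain)
Overall = 0.8 × 9150 + 0.2 × 10100 = 7320 + 2020 = 9340

$9,340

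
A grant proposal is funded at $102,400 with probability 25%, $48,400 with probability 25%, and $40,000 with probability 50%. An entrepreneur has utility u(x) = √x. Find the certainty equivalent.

E[u] = 0.25·√102400 + 0.25·√48400 + 0.5·√40000 = 0.25·320 + 0.25·220 + 0.5·200 = 235
CE = (235)² = 55225

$55,225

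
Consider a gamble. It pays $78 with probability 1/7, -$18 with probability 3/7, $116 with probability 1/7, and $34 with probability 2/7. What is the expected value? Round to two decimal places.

$29.71

EV = 1/7 × 78 + 3/7 × (-18) + 1/7 × 116 + 2/7 × 34 = 11.1429 − 7.7143 + 16.5714 + 9.7143 = 29.7143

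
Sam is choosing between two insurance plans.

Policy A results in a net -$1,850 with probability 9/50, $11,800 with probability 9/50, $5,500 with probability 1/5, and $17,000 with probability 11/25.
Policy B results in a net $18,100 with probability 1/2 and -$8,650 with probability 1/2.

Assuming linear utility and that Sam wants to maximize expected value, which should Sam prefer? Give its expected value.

Policy A ($10,371)

Policy A = 9/50 × (-1850) + 9/50 × 11800 + 1/5 × 5500 + 11/25 × 17000 = -333 + 2124 + 1100 + 7480 = 10371
Policy B = 1/2 × 18100 + 1/2 × (-8650) = 9050 − 4325 = 4725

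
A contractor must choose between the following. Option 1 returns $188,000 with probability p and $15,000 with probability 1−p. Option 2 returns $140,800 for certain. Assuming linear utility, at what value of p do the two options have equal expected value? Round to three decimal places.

p·188000 + (1−p)·15000 = 140800
173000p + 15000 = 140800
p = (140800 − 15000) / 173000

p = 0.727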